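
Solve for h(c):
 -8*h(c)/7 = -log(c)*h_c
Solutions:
 h(c) = C1*exp(8*li(c)/7)


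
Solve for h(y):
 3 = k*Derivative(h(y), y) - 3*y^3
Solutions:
 h(y) = C1 + 3*y^4/(4*k) + 3*y/k


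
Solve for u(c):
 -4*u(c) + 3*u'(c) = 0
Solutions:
 u(c) = C1*exp(4*c/3)


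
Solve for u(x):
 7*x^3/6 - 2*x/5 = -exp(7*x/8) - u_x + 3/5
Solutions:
 u(x) = C1 - 7*x^4/24 + x^2/5 + 3*x/5 - 8*exp(7*x/8)/7


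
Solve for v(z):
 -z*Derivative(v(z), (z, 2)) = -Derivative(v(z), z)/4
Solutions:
 v(z) = C1 + C2*z^(5/4)


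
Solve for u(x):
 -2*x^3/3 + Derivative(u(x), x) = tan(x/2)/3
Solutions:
 u(x) = C1 + x^4/6 - 2*log(cos(x/2))/3


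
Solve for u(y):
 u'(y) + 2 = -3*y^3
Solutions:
 u(y) = C1 - 3*y^4/4 - 2*y


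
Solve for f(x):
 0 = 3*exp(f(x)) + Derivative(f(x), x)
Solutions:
 f(x) = log(1/(C1 + 3*x))


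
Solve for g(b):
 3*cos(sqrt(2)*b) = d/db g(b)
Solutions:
 g(b) = C1 + 3*sqrt(2)*sin(sqrt(2)*b)/2


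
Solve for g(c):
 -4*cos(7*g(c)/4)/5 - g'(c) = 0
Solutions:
 4*c/5 - 2*log(sin(7*g(c)/4) - 1)/7 + 2*log(sin(7*g(c)/4) + 1)/7 = C1


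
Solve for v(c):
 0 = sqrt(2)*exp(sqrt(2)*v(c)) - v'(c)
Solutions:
 v(c) = sqrt(2)*(2*log(-1/(C1 + sqrt(2)*c)) - log(2))/4


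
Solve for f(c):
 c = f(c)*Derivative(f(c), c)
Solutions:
 f(c) = -sqrt(C1 + c^2)
 f(c) = sqrt(C1 + c^2)


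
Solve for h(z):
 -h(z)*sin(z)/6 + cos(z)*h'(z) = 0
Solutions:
 h(z) = C1/cos(z)^(1/6)


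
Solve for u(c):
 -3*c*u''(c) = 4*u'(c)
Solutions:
 u(c) = C1 + C2/c^(1/3)


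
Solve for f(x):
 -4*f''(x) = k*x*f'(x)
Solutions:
 f(x) = Piecewise((-sqrt(2)*sqrt(pi)*C1*erf(sqrt(2)*sqrt(k)*x/4)/sqrt(k) - C2, (k > 0) | (k < 0)), (-C1*x - C2, True))


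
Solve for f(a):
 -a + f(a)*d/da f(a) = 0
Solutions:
 f(a) = -sqrt(C1 + a^2)
 f(a) = sqrt(C1 + a^2)


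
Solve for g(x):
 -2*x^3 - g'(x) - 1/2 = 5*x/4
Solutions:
 g(x) = C1 - x^4/2 - 5*x^2/8 - x/2


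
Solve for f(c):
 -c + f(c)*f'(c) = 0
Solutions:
 f(c) = -sqrt(C1 + c^2)
 f(c) = sqrt(C1 + c^2)


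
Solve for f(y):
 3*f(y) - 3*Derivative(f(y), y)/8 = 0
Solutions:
 f(y) = C1*exp(8*y)


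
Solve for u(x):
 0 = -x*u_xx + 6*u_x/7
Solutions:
 u(x) = C1 + C2*x^(13/7)


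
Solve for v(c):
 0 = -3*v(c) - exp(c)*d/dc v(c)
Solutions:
 v(c) = C1*exp(3*exp(-c))


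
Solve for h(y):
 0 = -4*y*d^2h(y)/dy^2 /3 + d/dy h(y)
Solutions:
 h(y) = C1 + C2*y^(7/4)


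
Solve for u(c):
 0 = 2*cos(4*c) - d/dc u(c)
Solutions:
 u(c) = C1 + sin(4*c)/2


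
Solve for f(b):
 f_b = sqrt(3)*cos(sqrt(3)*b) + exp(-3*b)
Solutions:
 f(b) = C1 + sin(sqrt(3)*b) - exp(-3*b)/3


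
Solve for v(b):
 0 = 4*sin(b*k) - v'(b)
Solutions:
 v(b) = C1 - 4*cos(b*k)/k


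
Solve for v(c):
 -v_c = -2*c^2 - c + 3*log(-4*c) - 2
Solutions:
 v(c) = C1 + 2*c^3/3 + c^2/2 - 3*c*log(-c) + c*(5 - 6*log(2))


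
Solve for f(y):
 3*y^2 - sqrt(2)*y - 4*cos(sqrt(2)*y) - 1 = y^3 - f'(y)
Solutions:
 f(y) = C1 + y^4/4 - y^3 + sqrt(2)*y^2/2 + y + 2*sqrt(2)*sin(sqrt(2)*y)


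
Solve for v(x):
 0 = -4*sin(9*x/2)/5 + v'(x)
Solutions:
 v(x) = C1 - 8*cos(9*x/2)/45


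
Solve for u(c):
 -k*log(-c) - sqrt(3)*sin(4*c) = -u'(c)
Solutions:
 u(c) = C1 + c*k*(log(-c) - 1) - sqrt(3)*cos(4*c)/4


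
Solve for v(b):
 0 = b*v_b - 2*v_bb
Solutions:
 v(b) = C1 + C2*erfi(b/2)


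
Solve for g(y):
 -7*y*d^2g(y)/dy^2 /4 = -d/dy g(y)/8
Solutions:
 g(y) = C1 + C2*y^(15/14)


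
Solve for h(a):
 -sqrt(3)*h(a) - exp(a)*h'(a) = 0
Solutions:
 h(a) = C1*exp(sqrt(3)*exp(-a))


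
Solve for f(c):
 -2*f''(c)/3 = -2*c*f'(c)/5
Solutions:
 f(c) = C1 + C2*erfi(sqrt(30)*c/10)


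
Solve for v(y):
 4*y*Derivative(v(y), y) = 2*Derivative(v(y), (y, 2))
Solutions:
 v(y) = C1 + C2*erfi(y)


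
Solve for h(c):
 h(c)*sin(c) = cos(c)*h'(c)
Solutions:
 h(c) = C1/cos(c)


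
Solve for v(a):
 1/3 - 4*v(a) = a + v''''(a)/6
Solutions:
 v(a) = -a/4 + (C1*sin(6^(1/4)*a) + C2*cos(6^(1/4)*a))*exp(-6^(1/4)*a) + (C3*sin(6^(1/4)*a) + C4*cos(6^(1/4)*a))*exp(6^(1/4)*a) + 1/12


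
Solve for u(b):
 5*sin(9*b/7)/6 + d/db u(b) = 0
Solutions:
 u(b) = C1 + 35*cos(9*b/7)/54


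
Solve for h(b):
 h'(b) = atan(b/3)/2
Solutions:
 h(b) = C1 + b*atan(b/3)/2 - 3*log(b^2 + 9)/4


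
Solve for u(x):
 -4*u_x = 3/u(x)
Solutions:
 u(x) = -sqrt(C1 - 6*x)/2
 u(x) = sqrt(C1 - 6*x)/2


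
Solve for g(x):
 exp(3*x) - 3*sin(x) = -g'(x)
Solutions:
 g(x) = C1 - exp(3*x)/3 - 3*cos(x)


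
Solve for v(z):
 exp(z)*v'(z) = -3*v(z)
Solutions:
 v(z) = C1*exp(3*exp(-z))


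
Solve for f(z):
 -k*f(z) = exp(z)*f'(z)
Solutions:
 f(z) = C1*exp(k*exp(-z))


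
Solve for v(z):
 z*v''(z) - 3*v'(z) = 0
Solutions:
 v(z) = C1 + C2*z^4


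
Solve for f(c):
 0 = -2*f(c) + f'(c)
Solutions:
 f(c) = C1*exp(2*c)


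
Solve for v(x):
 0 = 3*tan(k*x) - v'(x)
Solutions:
 v(x) = C1 + 3*Piecewise((-log(cos(k*x))/k, Ne(k, 0)), (0, True))


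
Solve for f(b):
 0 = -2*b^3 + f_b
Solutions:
 f(b) = C1 + b^4/2


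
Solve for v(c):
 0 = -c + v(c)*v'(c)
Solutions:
 v(c) = -sqrt(C1 + c^2)
 v(c) = sqrt(C1 + c^2)


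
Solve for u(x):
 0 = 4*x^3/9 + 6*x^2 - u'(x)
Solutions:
 u(x) = C1 + x^4/9 + 2*x^3


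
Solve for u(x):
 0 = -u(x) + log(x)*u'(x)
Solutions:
 u(x) = C1*exp(li(x))


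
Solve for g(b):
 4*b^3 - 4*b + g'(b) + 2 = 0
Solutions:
 g(b) = C1 - b^4 + 2*b^2 - 2*b


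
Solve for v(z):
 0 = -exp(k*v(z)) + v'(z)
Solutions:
 v(z) = Piecewise((log(-1/(C1*k + k*z))/k, Ne(k, 0)), (nan, True))
 v(z) = Piecewise((C1 + z, Eq(k, 0)), (nan, True))


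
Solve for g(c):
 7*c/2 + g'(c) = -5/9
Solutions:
 g(c) = C1 - 7*c^2/4 - 5*c/9


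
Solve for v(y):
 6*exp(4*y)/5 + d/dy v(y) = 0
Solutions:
 v(y) = C1 - 3*exp(4*y)/10


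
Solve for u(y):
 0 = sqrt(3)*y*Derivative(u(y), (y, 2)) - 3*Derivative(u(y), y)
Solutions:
 u(y) = C1 + C2*y^(1 + sqrt(3))


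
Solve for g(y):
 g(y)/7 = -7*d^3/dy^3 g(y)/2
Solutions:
 g(y) = C3*exp(-14^(1/3)*y/7) + (C1*sin(14^(1/3)*sqrt(3)*y/14) + C2*cos(14^(1/3)*sqrt(3)*y/14))*exp(14^(1/3)*y/14)


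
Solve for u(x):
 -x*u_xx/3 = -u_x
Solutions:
 u(x) = C1 + C2*x^4


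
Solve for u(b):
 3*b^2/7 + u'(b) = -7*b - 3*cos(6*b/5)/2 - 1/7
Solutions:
 u(b) = C1 - b^3/7 - 7*b^2/2 - b/7 - 5*sin(3*b/5)*cos(3*b/5)/2


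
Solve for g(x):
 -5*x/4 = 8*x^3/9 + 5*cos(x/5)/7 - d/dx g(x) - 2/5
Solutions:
 g(x) = C1 + 2*x^4/9 + 5*x^2/8 - 2*x/5 + 25*sin(x/5)/7


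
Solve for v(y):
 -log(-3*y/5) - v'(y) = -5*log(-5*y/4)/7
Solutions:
 v(y) = C1 - 2*y*log(-y)/7 + y*(-log(12) + 2/7 + 4*log(2)/7 + 12*log(5)/7)


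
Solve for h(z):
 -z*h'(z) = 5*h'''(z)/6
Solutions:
 h(z) = C1 + Integral(C2*airyai(-5^(2/3)*6^(1/3)*z/5) + C3*airybi(-5^(2/3)*6^(1/3)*z/5), z)


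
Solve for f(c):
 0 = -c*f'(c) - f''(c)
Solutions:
 f(c) = C1 + C2*erf(sqrt(2)*c/2)


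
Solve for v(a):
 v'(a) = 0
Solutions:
 v(a) = C1


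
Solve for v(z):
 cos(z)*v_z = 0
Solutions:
 v(z) = C1


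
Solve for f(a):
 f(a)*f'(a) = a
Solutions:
 f(a) = -sqrt(C1 + a^2)
 f(a) = sqrt(C1 + a^2)


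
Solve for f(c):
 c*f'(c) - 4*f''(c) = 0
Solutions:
 f(c) = C1 + C2*erfi(sqrt(2)*c/4)


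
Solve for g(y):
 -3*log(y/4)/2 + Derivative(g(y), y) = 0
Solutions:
 g(y) = C1 + 3*y*log(y)/2 - 3*y*log(2) - 3*y/2


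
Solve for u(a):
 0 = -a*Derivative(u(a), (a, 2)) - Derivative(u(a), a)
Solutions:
 u(a) = C1 + C2*log(a)


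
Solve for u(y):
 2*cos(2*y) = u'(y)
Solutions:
 u(y) = C1 + sin(2*y)


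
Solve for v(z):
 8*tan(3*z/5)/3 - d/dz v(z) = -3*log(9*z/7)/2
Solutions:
 v(z) = C1 + 3*z*log(z)/2 - 3*z*log(7)/2 - 3*z/2 + 3*z*log(3) - 40*log(cos(3*z/5))/9


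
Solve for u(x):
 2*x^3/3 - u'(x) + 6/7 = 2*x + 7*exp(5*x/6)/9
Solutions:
 u(x) = C1 + x^4/6 - x^2 + 6*x/7 - 14*exp(5*x/6)/15


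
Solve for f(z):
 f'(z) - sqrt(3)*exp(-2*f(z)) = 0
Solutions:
 f(z) = log(-sqrt(C1 + 2*sqrt(3)*z))
 f(z) = log(C1 + 2*sqrt(3)*z)/2


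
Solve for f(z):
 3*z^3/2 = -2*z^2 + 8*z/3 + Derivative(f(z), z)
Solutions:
 f(z) = C1 + 3*z^4/8 + 2*z^3/3 - 4*z^2/3


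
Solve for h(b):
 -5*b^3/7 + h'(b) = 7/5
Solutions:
 h(b) = C1 + 5*b^4/28 + 7*b/5


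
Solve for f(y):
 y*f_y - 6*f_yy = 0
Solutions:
 f(y) = C1 + C2*erfi(sqrt(3)*y/6)


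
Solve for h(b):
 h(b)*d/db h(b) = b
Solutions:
 h(b) = -sqrt(C1 + b^2)
 h(b) = sqrt(C1 + b^2)


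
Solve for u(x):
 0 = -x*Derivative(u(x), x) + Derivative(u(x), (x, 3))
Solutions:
 u(x) = C1 + Integral(C2*airyai(x) + C3*airybi(x), x)


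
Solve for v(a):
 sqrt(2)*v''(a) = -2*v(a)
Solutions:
 v(a) = C1*sin(2^(1/4)*a) + C2*cos(2^(1/4)*a)


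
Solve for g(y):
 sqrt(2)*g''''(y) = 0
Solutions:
 g(y) = C1 + C2*y + C3*y^2 + C4*y^3


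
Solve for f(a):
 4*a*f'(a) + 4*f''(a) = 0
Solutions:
 f(a) = C1 + C2*erf(sqrt(2)*a/2)


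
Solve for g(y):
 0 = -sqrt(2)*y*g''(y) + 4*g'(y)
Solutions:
 g(y) = C1 + C2*y^(1 + 2*sqrt(2))


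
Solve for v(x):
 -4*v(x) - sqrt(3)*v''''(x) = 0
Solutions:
 v(x) = (C1*sin(3^(7/8)*x/3) + C2*cos(3^(7/8)*x/3))*exp(-3^(7/8)*x/3) + (C3*sin(3^(7/8)*x/3) + C4*cos(3^(7/8)*x/3))*exp(3^(7/8)*x/3)


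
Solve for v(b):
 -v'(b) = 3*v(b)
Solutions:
 v(b) = C1*exp(-3*b)


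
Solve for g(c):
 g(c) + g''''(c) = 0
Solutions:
 g(c) = (C1*sin(sqrt(2)*c/2) + C2*cos(sqrt(2)*c/2))*exp(-sqrt(2)*c/2) + (C3*sin(sqrt(2)*c/2) + C4*cos(sqrt(2)*c/2))*exp(sqrt(2)*c/2)


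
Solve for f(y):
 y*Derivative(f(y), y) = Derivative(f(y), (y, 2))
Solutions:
 f(y) = C1 + C2*erfi(sqrt(2)*y/2)


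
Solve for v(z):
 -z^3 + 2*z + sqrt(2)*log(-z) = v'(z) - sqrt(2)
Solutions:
 v(z) = C1 - z^4/4 + z^2 + sqrt(2)*z*log(-z)


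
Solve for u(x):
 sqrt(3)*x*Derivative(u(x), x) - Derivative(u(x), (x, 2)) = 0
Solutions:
 u(x) = C1 + C2*erfi(sqrt(2)*3^(1/4)*x/2)


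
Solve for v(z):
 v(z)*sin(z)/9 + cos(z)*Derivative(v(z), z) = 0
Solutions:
 v(z) = C1*cos(z)^(1/9)


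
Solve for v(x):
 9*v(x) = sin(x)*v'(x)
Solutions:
 v(x) = C1*sqrt(cos(x) - 1)*(cos(x)^4 - 4*cos(x)^3 + 6*cos(x)^2 - 4*cos(x) + 1)/(sqrt(cos(x) + 1)*(cos(x)^4 + 4*cos(x)^3 + 6*cos(x)^2 + 4*cos(x) + 1))


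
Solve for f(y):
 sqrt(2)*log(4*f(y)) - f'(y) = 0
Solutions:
 -sqrt(2)*Integral(1/(log(_y) + 2*log(2)), (_y, f(y)))/2 = C1 - y


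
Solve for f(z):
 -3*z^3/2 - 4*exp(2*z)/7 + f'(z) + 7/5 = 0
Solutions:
 f(z) = C1 + 3*z^4/8 - 7*z/5 + 2*exp(2*z)/7


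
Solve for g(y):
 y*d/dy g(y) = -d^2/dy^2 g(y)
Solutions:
 g(y) = C1 + C2*erf(sqrt(2)*y/2)


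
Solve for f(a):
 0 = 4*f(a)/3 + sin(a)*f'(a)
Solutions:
 f(a) = C1*(cos(a) + 1)^(2/3)/(cos(a) - 1)^(2/3)


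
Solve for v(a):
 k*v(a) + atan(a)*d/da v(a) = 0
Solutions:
 v(a) = C1*exp(-k*Integral(1/atan(a), a))


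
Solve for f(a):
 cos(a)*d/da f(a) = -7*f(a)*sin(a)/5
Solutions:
 f(a) = C1*cos(a)^(7/5)


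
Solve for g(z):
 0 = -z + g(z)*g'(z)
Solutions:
 g(z) = -sqrt(C1 + z^2)
 g(z) = sqrt(C1 + z^2)


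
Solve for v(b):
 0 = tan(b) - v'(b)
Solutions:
 v(b) = C1 - log(cos(b))


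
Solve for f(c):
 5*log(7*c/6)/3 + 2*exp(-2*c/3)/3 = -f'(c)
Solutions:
 f(c) = C1 - 5*c*log(c)/3 + 5*c*(-log(7) + 1 + log(6))/3 + exp(-2*c/3)


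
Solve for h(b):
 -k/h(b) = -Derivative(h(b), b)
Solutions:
 h(b) = -sqrt(C1 + 2*b*k)
 h(b) = sqrt(C1 + 2*b*k)


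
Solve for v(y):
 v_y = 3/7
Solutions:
 v(y) = C1 + 3*y/7


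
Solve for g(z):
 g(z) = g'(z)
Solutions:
 g(z) = C1*exp(z)


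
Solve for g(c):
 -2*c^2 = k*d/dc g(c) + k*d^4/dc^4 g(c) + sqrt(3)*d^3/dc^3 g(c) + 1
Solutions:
 g(c) = C1 + C2*exp(-c*(3^(1/3)*(sqrt((9 + 2*sqrt(3)/k^3)^2 - 12/k^6)/2 + 9/2 + sqrt(3)/k^3)^(1/3) + sqrt(3)/k + 3^(2/3)/(k^2*(sqrt((9 + 2*sqrt(3)/k^3)^2 - 12/k^6)/2 + 9/2 + sqrt(3)/k^3)^(1/3)))/3) + C3*exp(c*(3^(1/3)*(sqrt((9 + 2*sqrt(3)/k^3)^2 - 12/k^6)/2 + 9/2 + sqrt(3)/k^3)^(1/3)/6 - 3^(5/6)*I*(sqrt((9 + 2*sqrt(3)/k^3)^2 - 12/k^6)/2 + 9/2 + sqrt(3)/k^3)^(1/3)/6 - sqrt(3)/(3*k) - 2/(k^2*(-3^(1/3) + 3^(5/6)*I)*(sqrt((9 + 2*sqrt(3)/k^3)^2 - 12/k^6)/2 + 9/2 + sqrt(3)/k^3)^(1/3)))) + C4*exp(c*(3^(1/3)*(sqrt((9 + 2*sqrt(3)/k^3)^2 - 12/k^6)/2 + 9/2 + sqrt(3)/k^3)^(1/3)/6 + 3^(5/6)*I*(sqrt((9 + 2*sqrt(3)/k^3)^2 - 12/k^6)/2 + 9/2 + sqrt(3)/k^3)^(1/3)/6 - sqrt(3)/(3*k) + 2/(k^2*(3^(1/3) + 3^(5/6)*I)*(sqrt((9 + 2*sqrt(3)/k^3)^2 - 12/k^6)/2 + 9/2 + sqrt(3)/k^3)^(1/3)))) - 2*c^3/(3*k) - c/k + 4*sqrt(3)*c/k^2


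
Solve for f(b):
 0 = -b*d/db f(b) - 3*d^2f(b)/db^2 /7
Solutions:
 f(b) = C1 + C2*erf(sqrt(42)*b/6)


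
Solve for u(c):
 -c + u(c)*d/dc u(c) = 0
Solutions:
 u(c) = -sqrt(C1 + c^2)
 u(c) = sqrt(C1 + c^2)


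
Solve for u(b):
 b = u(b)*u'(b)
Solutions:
 u(b) = -sqrt(C1 + b^2)
 u(b) = sqrt(C1 + b^2)


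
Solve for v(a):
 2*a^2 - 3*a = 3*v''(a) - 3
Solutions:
 v(a) = C1 + C2*a + a^4/18 - a^3/6 + a^2/2


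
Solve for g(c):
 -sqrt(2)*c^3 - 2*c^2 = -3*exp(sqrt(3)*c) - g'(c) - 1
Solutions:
 g(c) = C1 + sqrt(2)*c^4/4 + 2*c^3/3 - c - sqrt(3)*exp(sqrt(3)*c)


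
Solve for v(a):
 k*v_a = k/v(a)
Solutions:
 v(a) = -sqrt(C1 + 2*a)
 v(a) = sqrt(C1 + 2*a)


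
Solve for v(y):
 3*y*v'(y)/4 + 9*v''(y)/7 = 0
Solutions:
 v(y) = C1 + C2*erf(sqrt(42)*y/12)


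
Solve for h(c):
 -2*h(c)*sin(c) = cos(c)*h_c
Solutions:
 h(c) = C1*cos(c)^2


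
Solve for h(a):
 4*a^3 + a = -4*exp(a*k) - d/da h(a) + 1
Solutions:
 h(a) = C1 - a^4 - a^2/2 + a - 4*exp(a*k)/k


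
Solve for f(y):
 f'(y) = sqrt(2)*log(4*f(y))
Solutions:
 -sqrt(2)*Integral(1/(log(_y) + 2*log(2)), (_y, f(y)))/2 = C1 - y


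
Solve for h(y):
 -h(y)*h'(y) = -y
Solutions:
 h(y) = -sqrt(C1 + y^2)
 h(y) = sqrt(C1 + y^2)


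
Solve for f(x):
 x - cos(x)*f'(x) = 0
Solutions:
 f(x) = C1 + Integral(x/cos(x), x)


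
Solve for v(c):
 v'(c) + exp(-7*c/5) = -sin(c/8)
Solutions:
 v(c) = C1 + 8*cos(c/8) + 5*exp(-7*c/5)/7


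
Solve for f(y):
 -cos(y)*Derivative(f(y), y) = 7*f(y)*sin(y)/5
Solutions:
 f(y) = C1*cos(y)^(7/5)


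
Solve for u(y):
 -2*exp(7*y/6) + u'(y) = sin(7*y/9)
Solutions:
 u(y) = C1 + 12*exp(7*y/6)/7 - 9*cos(7*y/9)/7


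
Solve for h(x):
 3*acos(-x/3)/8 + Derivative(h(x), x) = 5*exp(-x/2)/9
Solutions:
 h(x) = C1 - 3*x*acos(-x/3)/8 - 3*sqrt(9 - x^2)/8 - 10*exp(-x/2)/9


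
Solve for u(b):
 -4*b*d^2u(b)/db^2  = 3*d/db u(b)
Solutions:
 u(b) = C1 + C2*b^(1/4)


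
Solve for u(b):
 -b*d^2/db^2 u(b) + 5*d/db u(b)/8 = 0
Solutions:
 u(b) = C1 + C2*b^(13/8)


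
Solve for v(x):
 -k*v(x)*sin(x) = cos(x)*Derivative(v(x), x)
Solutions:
 v(x) = C1*exp(k*log(cos(x)))


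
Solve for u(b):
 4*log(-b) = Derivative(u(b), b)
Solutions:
 u(b) = C1 + 4*b*log(-b) - 4*b


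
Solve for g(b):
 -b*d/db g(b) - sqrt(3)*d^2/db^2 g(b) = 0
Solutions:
 g(b) = C1 + C2*erf(sqrt(2)*3^(3/4)*b/6)


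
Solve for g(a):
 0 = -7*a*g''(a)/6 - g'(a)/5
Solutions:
 g(a) = C1 + C2*a^(29/35)


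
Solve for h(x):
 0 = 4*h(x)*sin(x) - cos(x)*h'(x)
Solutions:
 h(x) = C1/cos(x)^4


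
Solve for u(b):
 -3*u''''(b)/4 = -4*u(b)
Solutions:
 u(b) = C1*exp(-2*3^(3/4)*b/3) + C2*exp(2*3^(3/4)*b/3) + C3*sin(2*3^(3/4)*b/3) + C4*cos(2*3^(3/4)*b/3)


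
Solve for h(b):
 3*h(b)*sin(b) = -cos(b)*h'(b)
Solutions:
 h(b) = C1*cos(b)^3


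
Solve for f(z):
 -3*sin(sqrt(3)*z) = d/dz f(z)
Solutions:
 f(z) = C1 + sqrt(3)*cos(sqrt(3)*z)


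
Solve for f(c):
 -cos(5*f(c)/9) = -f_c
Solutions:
 -c - 9*log(sin(5*f(c)/9) - 1)/10 + 9*log(sin(5*f(c)/9) + 1)/10 = C1


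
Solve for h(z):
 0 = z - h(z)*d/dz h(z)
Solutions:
 h(z) = -sqrt(C1 + z^2)
 h(z) = sqrt(C1 + z^2)


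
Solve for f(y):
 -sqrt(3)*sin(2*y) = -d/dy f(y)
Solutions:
 f(y) = C1 - sqrt(3)*cos(2*y)/2


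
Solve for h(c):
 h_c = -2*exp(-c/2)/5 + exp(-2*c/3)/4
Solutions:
 h(c) = C1 + 4*exp(-c/2)/5 - 3*exp(-2*c/3)/8


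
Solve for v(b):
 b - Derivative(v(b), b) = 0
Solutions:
 v(b) = C1 + b^2/2


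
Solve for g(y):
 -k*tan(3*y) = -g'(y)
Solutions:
 g(y) = C1 - k*log(cos(3*y))/3


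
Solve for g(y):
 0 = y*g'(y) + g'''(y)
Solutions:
 g(y) = C1 + Integral(C2*airyai(-y) + C3*airybi(-y), y)


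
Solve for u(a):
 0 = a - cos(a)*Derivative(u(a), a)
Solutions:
 u(a) = C1 + Integral(a/cos(a), a)


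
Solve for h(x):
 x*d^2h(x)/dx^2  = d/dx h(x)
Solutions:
 h(x) = C1 + C2*x^2


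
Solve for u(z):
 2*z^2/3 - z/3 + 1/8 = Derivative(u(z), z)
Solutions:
 u(z) = C1 + 2*z^3/9 - z^2/6 + z/8


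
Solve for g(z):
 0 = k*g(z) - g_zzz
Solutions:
 g(z) = C1*exp(k^(1/3)*z) + C2*exp(k^(1/3)*z*(-1 + sqrt(3)*I)/2) + C3*exp(-k^(1/3)*z*(1 + sqrt(3)*I)/2)


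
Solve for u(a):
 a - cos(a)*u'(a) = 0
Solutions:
 u(a) = C1 + Integral(a/cos(a), a)


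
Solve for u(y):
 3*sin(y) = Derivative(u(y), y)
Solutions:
 u(y) = C1 - 3*cos(y)


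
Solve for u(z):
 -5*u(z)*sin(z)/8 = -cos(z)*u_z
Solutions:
 u(z) = C1/cos(z)^(5/8)


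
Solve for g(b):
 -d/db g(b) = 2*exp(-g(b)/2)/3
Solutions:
 g(b) = 2*log(C1 - b/3)


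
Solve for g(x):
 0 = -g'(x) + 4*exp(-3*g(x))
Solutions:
 g(x) = log(C1 + 12*x)/3
 g(x) = log((-3^(1/3) - 3^(5/6)*I)*(C1 + 4*x)^(1/3)/2)
 g(x) = log((-3^(1/3) + 3^(5/6)*I)*(C1 + 4*x)^(1/3)/2)


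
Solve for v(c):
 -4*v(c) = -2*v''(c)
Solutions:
 v(c) = C1*exp(-sqrt(2)*c) + C2*exp(sqrt(2)*c)


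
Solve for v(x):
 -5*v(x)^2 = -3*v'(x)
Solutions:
 v(x) = -3/(C1 + 5*x)


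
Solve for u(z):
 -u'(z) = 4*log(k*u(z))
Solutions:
 li(k*u(z))/k = C1 - 4*z


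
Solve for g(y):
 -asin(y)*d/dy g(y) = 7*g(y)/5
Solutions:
 g(y) = C1*exp(-7*Integral(1/asin(y), y)/5)


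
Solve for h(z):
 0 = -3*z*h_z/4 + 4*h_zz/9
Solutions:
 h(z) = C1 + C2*erfi(3*sqrt(6)*z/8)


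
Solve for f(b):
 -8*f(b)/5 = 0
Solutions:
 f(b) = 0


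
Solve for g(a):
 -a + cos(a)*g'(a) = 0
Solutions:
 g(a) = C1 + Integral(a/cos(a), a)


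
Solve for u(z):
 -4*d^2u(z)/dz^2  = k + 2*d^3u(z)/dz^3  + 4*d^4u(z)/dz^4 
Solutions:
 u(z) = C1 + C2*z - k*z^2/8 + (C3*sin(sqrt(15)*z/4) + C4*cos(sqrt(15)*z/4))*exp(-z/4)


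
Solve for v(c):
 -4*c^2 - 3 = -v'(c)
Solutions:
 v(c) = C1 + 4*c^3/3 + 3*c


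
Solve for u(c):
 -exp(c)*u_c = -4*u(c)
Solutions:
 u(c) = C1*exp(-4*exp(-c))


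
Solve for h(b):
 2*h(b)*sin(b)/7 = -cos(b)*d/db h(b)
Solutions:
 h(b) = C1*cos(b)^(2/7)


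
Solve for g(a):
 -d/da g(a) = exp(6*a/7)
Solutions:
 g(a) = C1 - 7*exp(6*a/7)/6


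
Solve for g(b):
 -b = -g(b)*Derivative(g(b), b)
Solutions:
 g(b) = -sqrt(C1 + b^2)
 g(b) = sqrt(C1 + b^2)


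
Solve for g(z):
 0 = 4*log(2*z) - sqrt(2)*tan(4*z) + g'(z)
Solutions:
 g(z) = C1 - 4*z*log(z) - 4*z*log(2) + 4*z - sqrt(2)*log(cos(4*z))/4


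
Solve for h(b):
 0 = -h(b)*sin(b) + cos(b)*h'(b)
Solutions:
 h(b) = C1/cos(b)


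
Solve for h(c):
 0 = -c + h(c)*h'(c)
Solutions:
 h(c) = -sqrt(C1 + c^2)
 h(c) = sqrt(C1 + c^2)


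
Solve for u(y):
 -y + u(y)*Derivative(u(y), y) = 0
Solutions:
 u(y) = -sqrt(C1 + y^2)
 u(y) = sqrt(C1 + y^2)


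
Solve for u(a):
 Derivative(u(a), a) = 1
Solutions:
 u(a) = C1 + a


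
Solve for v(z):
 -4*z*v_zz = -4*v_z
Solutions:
 v(z) = C1 + C2*z^2


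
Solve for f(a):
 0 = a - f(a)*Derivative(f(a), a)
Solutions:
 f(a) = -sqrt(C1 + a^2)
 f(a) = sqrt(C1 + a^2)


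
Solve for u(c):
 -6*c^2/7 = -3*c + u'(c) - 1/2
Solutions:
 u(c) = C1 - 2*c^3/7 + 3*c^2/2 + c/2


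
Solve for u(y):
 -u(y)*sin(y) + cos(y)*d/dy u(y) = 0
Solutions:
 u(y) = C1/cos(y)


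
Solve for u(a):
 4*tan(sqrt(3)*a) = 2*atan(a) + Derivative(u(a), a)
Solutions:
 u(a) = C1 - 2*a*atan(a) + log(a^2 + 1) - 4*sqrt(3)*log(cos(sqrt(3)*a))/3


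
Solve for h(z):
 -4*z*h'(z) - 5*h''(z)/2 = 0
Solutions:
 h(z) = C1 + C2*erf(2*sqrt(5)*z/5)


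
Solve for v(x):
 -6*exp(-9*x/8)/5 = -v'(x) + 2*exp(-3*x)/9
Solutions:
 v(x) = C1 - 2*exp(-3*x)/27 - 16*exp(-9*x/8)/15


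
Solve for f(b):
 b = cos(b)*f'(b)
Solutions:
 f(b) = C1 + Integral(b/cos(b), b)


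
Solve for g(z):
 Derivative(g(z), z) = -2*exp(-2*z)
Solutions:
 g(z) = C1 + exp(-2*z)


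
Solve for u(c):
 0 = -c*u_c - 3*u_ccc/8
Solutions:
 u(c) = C1 + Integral(C2*airyai(-2*3^(2/3)*c/3) + C3*airybi(-2*3^(2/3)*c/3), c)


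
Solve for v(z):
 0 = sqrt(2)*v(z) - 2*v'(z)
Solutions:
 v(z) = C1*exp(sqrt(2)*z/2)


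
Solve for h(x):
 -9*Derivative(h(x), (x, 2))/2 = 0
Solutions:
 h(x) = C1 + C2*x


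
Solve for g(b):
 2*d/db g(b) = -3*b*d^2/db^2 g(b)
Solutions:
 g(b) = C1 + C2*b^(1/3)


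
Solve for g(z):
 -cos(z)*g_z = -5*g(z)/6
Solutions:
 g(z) = C1*(sin(z) + 1)^(5/12)/(sin(z) - 1)^(5/12)


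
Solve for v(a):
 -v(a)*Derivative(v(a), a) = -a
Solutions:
 v(a) = -sqrt(C1 + a^2)
 v(a) = sqrt(C1 + a^2)


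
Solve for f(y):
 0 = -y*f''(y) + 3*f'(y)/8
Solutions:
 f(y) = C1 + C2*y^(11/8)


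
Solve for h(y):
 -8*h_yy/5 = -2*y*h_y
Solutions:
 h(y) = C1 + C2*erfi(sqrt(10)*y/4)


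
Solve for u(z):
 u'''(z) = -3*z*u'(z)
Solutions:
 u(z) = C1 + Integral(C2*airyai(-3^(1/3)*z) + C3*airybi(-3^(1/3)*z), z)


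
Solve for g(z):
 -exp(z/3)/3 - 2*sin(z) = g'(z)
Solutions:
 g(z) = C1 - exp(z)^(1/3) + 2*cos(z)


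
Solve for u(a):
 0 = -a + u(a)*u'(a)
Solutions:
 u(a) = -sqrt(C1 + a^2)
 u(a) = sqrt(C1 + a^2)


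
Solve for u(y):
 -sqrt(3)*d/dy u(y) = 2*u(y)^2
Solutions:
 u(y) = 3/(C1 + 2*sqrt(3)*y)


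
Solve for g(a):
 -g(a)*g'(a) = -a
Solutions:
 g(a) = -sqrt(C1 + a^2)
 g(a) = sqrt(C1 + a^2)


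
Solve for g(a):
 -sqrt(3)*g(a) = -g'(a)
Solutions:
 g(a) = C1*exp(sqrt(3)*a)


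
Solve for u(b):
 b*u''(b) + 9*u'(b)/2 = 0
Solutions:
 u(b) = C1 + C2/b^(7/2)


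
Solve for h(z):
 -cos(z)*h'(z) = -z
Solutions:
 h(z) = C1 + Integral(z/cos(z), z)


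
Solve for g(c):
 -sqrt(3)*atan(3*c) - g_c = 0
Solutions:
 g(c) = C1 - sqrt(3)*(c*atan(3*c) - log(9*c^2 + 1)/6)


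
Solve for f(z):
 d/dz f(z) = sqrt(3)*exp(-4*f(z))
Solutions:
 f(z) = log(-I*(C1 + 4*sqrt(3)*z)^(1/4))
 f(z) = log(I*(C1 + 4*sqrt(3)*z)^(1/4))
 f(z) = log(-(C1 + 4*sqrt(3)*z)^(1/4))
 f(z) = log(C1 + 4*sqrt(3)*z)/4


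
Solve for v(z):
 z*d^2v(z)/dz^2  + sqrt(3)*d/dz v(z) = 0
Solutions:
 v(z) = C1 + C2*z^(1 - sqrt(3))


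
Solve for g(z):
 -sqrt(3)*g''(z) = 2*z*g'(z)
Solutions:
 g(z) = C1 + C2*erf(3^(3/4)*z/3)


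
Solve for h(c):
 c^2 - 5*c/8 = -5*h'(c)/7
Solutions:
 h(c) = C1 - 7*c^3/15 + 7*c^2/16


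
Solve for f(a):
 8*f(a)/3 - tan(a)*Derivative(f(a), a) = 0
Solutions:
 f(a) = C1*sin(a)^(8/3)


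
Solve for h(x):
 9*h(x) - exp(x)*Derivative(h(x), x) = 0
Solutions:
 h(x) = C1*exp(-9*exp(-x))


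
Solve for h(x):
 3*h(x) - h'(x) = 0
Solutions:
 h(x) = C1*exp(3*x)


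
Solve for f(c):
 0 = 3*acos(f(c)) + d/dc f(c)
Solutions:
 Integral(1/acos(_y), (_y, f(c))) = C1 - 3*c


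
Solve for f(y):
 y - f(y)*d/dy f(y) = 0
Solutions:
 f(y) = -sqrt(C1 + y^2)
 f(y) = sqrt(C1 + y^2)


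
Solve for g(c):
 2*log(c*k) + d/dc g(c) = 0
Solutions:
 g(c) = C1 - 2*c*log(c*k) + 2*c


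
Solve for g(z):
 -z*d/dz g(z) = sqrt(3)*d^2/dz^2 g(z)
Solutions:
 g(z) = C1 + C2*erf(sqrt(2)*3^(3/4)*z/6)


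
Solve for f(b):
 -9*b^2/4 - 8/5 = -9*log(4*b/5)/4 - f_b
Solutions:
 f(b) = C1 + 3*b^3/4 - 9*b*log(b)/4 - 9*b*log(2)/2 + 9*b*log(5)/4 + 77*b/20


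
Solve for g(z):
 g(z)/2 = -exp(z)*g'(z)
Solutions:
 g(z) = C1*exp(exp(-z)/2)


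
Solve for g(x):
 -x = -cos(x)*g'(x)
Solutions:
 g(x) = C1 + Integral(x/cos(x), x)


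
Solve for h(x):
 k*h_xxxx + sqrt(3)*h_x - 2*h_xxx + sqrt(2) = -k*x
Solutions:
 h(x) = C1 + C2*exp(x*(-(sqrt(((27*sqrt(3) - 16/k^2)^2 - 256/k^4)/k^2)/2 + 27*sqrt(3)/(2*k) - 8/k^3)^(1/3) + 2/k - 4/(k^2*(sqrt(((27*sqrt(3) - 16/k^2)^2 - 256/k^4)/k^2)/2 + 27*sqrt(3)/(2*k) - 8/k^3)^(1/3)))/3) + C3*exp(x*((sqrt(((27*sqrt(3) - 16/k^2)^2 - 256/k^4)/k^2)/2 + 27*sqrt(3)/(2*k) - 8/k^3)^(1/3) - sqrt(3)*I*(sqrt(((27*sqrt(3) - 16/k^2)^2 - 256/k^4)/k^2)/2 + 27*sqrt(3)/(2*k) - 8/k^3)^(1/3) + 4/k - 16/(k^2*(-1 + sqrt(3)*I)*(sqrt(((27*sqrt(3) - 16/k^2)^2 - 256/k^4)/k^2)/2 + 27*sqrt(3)/(2*k) - 8/k^3)^(1/3)))/6) + C4*exp(x*((sqrt(((27*sqrt(3) - 16/k^2)^2 - 256/k^4)/k^2)/2 + 27*sqrt(3)/(2*k) - 8/k^3)^(1/3) + sqrt(3)*I*(sqrt(((27*sqrt(3) - 16/k^2)^2 - 256/k^4)/k^2)/2 + 27*sqrt(3)/(2*k) - 8/k^3)^(1/3) + 4/k + 16/(k^2*(1 + sqrt(3)*I)*(sqrt(((27*sqrt(3) - 16/k^2)^2 - 256/k^4)/k^2)/2 + 27*sqrt(3)/(2*k) - 8/k^3)^(1/3)))/6) - sqrt(3)*k*x^2/6 - sqrt(6)*x/3


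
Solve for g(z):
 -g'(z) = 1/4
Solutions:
 g(z) = C1 - z/4


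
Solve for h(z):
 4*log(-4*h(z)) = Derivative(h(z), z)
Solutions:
 -Integral(1/(log(-_y) + 2*log(2)), (_y, h(z)))/4 = C1 - z


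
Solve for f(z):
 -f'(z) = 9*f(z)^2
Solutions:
 f(z) = 1/(C1 + 9*z)


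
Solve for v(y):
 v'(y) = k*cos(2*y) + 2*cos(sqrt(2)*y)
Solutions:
 v(y) = C1 + k*sin(2*y)/2 + sqrt(2)*sin(sqrt(2)*y)


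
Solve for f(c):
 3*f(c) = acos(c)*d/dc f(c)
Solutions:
 f(c) = C1*exp(3*Integral(1/acos(c), c))


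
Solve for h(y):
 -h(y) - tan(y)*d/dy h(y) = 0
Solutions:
 h(y) = C1/sin(y)


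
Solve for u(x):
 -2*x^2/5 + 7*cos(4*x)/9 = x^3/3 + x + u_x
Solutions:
 u(x) = C1 - x^4/12 - 2*x^3/15 - x^2/2 + 7*sin(4*x)/36


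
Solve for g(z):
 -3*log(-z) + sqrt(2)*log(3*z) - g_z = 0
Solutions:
 g(z) = C1 - z*(3 - sqrt(2))*log(z) + z*(-sqrt(2) + sqrt(2)*log(3) + 3 - 3*I*pi)


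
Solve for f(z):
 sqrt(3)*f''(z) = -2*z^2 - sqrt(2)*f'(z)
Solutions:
 f(z) = C1 + C2*exp(-sqrt(6)*z/3) - sqrt(2)*z^3/3 + sqrt(3)*z^2 - 3*sqrt(2)*z


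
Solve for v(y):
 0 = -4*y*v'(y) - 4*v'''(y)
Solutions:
 v(y) = C1 + Integral(C2*airyai(-y) + C3*airybi(-y), y)


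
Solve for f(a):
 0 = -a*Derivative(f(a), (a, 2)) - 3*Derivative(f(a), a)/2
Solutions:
 f(a) = C1 + C2/sqrt(a)


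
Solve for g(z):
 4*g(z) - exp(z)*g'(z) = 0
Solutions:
 g(z) = C1*exp(-4*exp(-z))


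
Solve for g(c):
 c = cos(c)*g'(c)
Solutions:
 g(c) = C1 + Integral(c/cos(c), c)


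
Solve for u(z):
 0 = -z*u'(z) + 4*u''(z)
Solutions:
 u(z) = C1 + C2*erfi(sqrt(2)*z/4)


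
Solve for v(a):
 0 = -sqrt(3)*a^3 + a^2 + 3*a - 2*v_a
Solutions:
 v(a) = C1 - sqrt(3)*a^4/8 + a^3/6 + 3*a^2/4


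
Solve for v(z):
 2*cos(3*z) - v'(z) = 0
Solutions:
 v(z) = C1 + 2*sin(3*z)/3


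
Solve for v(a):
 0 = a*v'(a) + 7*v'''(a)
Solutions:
 v(a) = C1 + Integral(C2*airyai(-7^(2/3)*a/7) + C3*airybi(-7^(2/3)*a/7), a)


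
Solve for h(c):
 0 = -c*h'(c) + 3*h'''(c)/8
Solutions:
 h(c) = C1 + Integral(C2*airyai(2*3^(2/3)*c/3) + C3*airybi(2*3^(2/3)*c/3), c)


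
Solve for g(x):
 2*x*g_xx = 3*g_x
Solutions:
 g(x) = C1 + C2*x^(5/2)


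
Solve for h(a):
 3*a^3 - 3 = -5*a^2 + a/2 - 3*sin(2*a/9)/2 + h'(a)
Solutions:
 h(a) = C1 + 3*a^4/4 + 5*a^3/3 - a^2/4 - 3*a - 27*cos(2*a/9)/4


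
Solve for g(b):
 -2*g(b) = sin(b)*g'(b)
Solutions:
 g(b) = C1*(cos(b) + 1)/(cos(b) - 1)


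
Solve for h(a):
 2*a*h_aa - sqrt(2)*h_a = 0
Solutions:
 h(a) = C1 + C2*a^(sqrt(2)/2 + 1)


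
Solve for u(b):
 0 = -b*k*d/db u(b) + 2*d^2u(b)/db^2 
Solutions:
 u(b) = Piecewise((-sqrt(pi)*C1*erf(b*sqrt(-k)/2)/sqrt(-k) - C2, (k > 0) | (k < 0)), (-C1*b - C2, True))


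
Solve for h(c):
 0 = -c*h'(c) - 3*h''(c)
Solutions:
 h(c) = C1 + C2*erf(sqrt(6)*c/6)


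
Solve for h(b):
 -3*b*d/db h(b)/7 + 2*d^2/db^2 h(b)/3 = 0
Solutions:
 h(b) = C1 + C2*erfi(3*sqrt(7)*b/14)


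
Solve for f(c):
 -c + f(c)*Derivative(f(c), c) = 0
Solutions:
 f(c) = -sqrt(C1 + c^2)
 f(c) = sqrt(C1 + c^2)


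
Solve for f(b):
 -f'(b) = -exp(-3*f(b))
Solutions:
 f(b) = log(C1 + 3*b)/3
 f(b) = log((-3^(1/3) - 3^(5/6)*I)*(C1 + b)^(1/3)/2)
 f(b) = log((-3^(1/3) + 3^(5/6)*I)*(C1 + b)^(1/3)/2)


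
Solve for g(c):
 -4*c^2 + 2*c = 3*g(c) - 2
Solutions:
 g(c) = -4*c^2/3 + 2*c/3 + 2/3


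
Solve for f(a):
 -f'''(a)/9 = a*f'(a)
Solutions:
 f(a) = C1 + Integral(C2*airyai(-3^(2/3)*a) + C3*airybi(-3^(2/3)*a), a)


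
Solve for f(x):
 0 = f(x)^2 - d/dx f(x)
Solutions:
 f(x) = -1/(C1 + x)


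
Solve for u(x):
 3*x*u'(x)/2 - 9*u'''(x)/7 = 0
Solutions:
 u(x) = C1 + Integral(C2*airyai(6^(2/3)*7^(1/3)*x/6) + C3*airybi(6^(2/3)*7^(1/3)*x/6), x)


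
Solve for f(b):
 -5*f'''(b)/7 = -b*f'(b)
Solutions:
 f(b) = C1 + Integral(C2*airyai(5^(2/3)*7^(1/3)*b/5) + C3*airybi(5^(2/3)*7^(1/3)*b/5), b)


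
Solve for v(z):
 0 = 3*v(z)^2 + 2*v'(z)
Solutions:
 v(z) = 2/(C1 + 3*z)


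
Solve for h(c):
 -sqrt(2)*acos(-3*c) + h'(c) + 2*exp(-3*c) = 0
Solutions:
 h(c) = C1 + sqrt(2)*c*acos(-3*c) + sqrt(2)*sqrt(1 - 9*c^2)/3 + 2*exp(-3*c)/3


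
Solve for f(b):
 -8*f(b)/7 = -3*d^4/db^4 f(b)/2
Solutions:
 f(b) = C1*exp(-2*21^(3/4)*b/21) + C2*exp(2*21^(3/4)*b/21) + C3*sin(2*21^(3/4)*b/21) + C4*cos(2*21^(3/4)*b/21)


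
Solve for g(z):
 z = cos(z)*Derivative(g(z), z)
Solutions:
 g(z) = C1 + Integral(z/cos(z), z)


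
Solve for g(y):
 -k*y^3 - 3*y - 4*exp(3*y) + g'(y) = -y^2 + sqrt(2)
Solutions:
 g(y) = C1 + k*y^4/4 - y^3/3 + 3*y^2/2 + sqrt(2)*y + 4*exp(3*y)/3


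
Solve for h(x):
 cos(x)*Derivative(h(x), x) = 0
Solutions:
 h(x) = C1


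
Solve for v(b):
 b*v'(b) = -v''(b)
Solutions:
 v(b) = C1 + C2*erf(sqrt(2)*b/2)


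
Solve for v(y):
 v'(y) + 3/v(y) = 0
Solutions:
 v(y) = -sqrt(C1 - 6*y)
 v(y) = sqrt(C1 - 6*y)


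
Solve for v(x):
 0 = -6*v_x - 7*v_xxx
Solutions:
 v(x) = C1 + C2*sin(sqrt(42)*x/7) + C3*cos(sqrt(42)*x/7)


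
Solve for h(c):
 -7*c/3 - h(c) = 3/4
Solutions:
 h(c) = -7*c/3 - 3/4


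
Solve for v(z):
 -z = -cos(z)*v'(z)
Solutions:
 v(z) = C1 + Integral(z/cos(z), z)


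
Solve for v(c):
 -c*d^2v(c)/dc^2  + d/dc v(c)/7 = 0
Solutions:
 v(c) = C1 + C2*c^(8/7)


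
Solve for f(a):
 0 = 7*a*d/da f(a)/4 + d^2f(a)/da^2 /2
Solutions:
 f(a) = C1 + C2*erf(sqrt(7)*a/2)


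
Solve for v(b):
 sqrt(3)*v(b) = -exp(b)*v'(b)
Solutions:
 v(b) = C1*exp(sqrt(3)*exp(-b))


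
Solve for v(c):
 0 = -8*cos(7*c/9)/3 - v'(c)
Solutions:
 v(c) = C1 - 24*sin(7*c/9)/7


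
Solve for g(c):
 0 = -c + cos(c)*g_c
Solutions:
 g(c) = C1 + Integral(c/cos(c), c)


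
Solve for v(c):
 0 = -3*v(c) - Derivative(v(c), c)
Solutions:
 v(c) = C1*exp(-3*c)


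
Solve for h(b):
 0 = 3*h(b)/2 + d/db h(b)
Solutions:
 h(b) = C1*exp(-3*b/2)


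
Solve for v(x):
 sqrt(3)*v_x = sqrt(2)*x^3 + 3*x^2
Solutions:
 v(x) = C1 + sqrt(6)*x^4/12 + sqrt(3)*x^3/3


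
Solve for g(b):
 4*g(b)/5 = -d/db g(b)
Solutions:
 g(b) = C1*exp(-4*b/5)


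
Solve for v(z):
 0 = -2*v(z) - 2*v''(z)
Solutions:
 v(z) = C1*sin(z) + C2*cos(z)


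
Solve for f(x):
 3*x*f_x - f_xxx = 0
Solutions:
 f(x) = C1 + Integral(C2*airyai(3^(1/3)*x) + C3*airybi(3^(1/3)*x), x)


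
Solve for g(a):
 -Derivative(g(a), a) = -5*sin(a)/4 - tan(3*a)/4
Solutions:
 g(a) = C1 - log(cos(3*a))/12 - 5*cos(a)/4


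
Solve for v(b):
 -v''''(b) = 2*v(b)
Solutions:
 v(b) = (C1*sin(2^(3/4)*b/2) + C2*cos(2^(3/4)*b/2))*exp(-2^(3/4)*b/2) + (C3*sin(2^(3/4)*b/2) + C4*cos(2^(3/4)*b/2))*exp(2^(3/4)*b/2)


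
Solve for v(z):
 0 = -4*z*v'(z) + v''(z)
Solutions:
 v(z) = C1 + C2*erfi(sqrt(2)*z)


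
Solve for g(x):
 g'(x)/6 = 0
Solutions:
 g(x) = C1


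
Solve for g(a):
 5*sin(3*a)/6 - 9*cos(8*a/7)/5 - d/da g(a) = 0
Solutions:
 g(a) = C1 - 63*sin(8*a/7)/40 - 5*cos(3*a)/18


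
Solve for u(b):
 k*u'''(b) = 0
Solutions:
 u(b) = C1 + C2*b + C3*b^2


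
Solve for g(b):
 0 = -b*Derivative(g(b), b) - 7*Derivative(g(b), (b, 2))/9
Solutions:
 g(b) = C1 + C2*erf(3*sqrt(14)*b/14)


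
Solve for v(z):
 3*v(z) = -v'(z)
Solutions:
 v(z) = C1*exp(-3*z)


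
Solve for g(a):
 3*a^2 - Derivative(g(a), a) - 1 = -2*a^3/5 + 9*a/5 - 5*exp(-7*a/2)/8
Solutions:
 g(a) = C1 + a^4/10 + a^3 - 9*a^2/10 - a - 5*exp(-7*a/2)/28


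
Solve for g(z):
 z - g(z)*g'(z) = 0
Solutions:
 g(z) = -sqrt(C1 + z^2)
 g(z) = sqrt(C1 + z^2)


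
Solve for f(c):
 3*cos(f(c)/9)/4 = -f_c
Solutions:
 3*c/4 - 9*log(sin(f(c)/9) - 1)/2 + 9*log(sin(f(c)/9) + 1)/2 = C1


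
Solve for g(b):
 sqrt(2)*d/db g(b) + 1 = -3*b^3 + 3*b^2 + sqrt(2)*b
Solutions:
 g(b) = C1 - 3*sqrt(2)*b^4/8 + sqrt(2)*b^3/2 + b^2/2 - sqrt(2)*b/2


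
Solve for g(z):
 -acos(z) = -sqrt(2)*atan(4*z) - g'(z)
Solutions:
 g(z) = C1 + z*acos(z) - sqrt(1 - z^2) - sqrt(2)*(z*atan(4*z) - log(16*z^2 + 1)/8)


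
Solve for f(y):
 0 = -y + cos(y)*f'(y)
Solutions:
 f(y) = C1 + Integral(y/cos(y), y)


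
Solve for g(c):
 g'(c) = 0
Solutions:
 g(c) = C1


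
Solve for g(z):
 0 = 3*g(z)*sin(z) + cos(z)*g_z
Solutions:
 g(z) = C1*cos(z)^3


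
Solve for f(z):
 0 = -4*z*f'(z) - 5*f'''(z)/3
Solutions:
 f(z) = C1 + Integral(C2*airyai(-12^(1/3)*5^(2/3)*z/5) + C3*airybi(-12^(1/3)*5^(2/3)*z/5), z)


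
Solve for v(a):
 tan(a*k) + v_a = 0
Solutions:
 v(a) = C1 - Piecewise((-log(cos(a*k))/k, Ne(k, 0)), (0, True))


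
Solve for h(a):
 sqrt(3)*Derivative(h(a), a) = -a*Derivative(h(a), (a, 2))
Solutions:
 h(a) = C1 + C2*a^(1 - sqrt(3))


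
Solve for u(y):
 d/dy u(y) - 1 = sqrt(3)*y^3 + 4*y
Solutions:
 u(y) = C1 + sqrt(3)*y^4/4 + 2*y^2 + y


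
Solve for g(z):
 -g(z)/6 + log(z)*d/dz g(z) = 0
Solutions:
 g(z) = C1*exp(li(z)/6)


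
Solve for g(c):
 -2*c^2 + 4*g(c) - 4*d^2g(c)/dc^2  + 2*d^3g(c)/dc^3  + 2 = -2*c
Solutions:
 g(c) = C1*exp(c*(4/(3*sqrt(33) + 19)^(1/3) + (3*sqrt(33) + 19)^(1/3) + 4)/6)*sin(sqrt(3)*c*(-(3*sqrt(33) + 19)^(1/3) + 4/(3*sqrt(33) + 19)^(1/3))/6) + C2*exp(c*(4/(3*sqrt(33) + 19)^(1/3) + (3*sqrt(33) + 19)^(1/3) + 4)/6)*cos(sqrt(3)*c*(-(3*sqrt(33) + 19)^(1/3) + 4/(3*sqrt(33) + 19)^(1/3))/6) + C3*exp(c*(-(3*sqrt(33) + 19)^(1/3) - 4/(3*sqrt(33) + 19)^(1/3) + 2)/3) + c^2/2 - c/2 + 1/2


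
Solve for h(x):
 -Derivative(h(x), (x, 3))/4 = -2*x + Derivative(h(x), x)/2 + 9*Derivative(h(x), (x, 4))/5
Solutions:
 h(x) = C1 + C2*exp(x*(-10 + 5*5^(2/3)/(108*sqrt(105126) + 35017)^(1/3) + 5^(1/3)*(108*sqrt(105126) + 35017)^(1/3))/216)*sin(sqrt(3)*5^(1/3)*x*(-(108*sqrt(105126) + 35017)^(1/3) + 5*5^(1/3)/(108*sqrt(105126) + 35017)^(1/3))/216) + C3*exp(x*(-10 + 5*5^(2/3)/(108*sqrt(105126) + 35017)^(1/3) + 5^(1/3)*(108*sqrt(105126) + 35017)^(1/3))/216)*cos(sqrt(3)*5^(1/3)*x*(-(108*sqrt(105126) + 35017)^(1/3) + 5*5^(1/3)/(108*sqrt(105126) + 35017)^(1/3))/216) + C4*exp(-x*(5*5^(2/3)/(108*sqrt(105126) + 35017)^(1/3) + 5 + 5^(1/3)*(108*sqrt(105126) + 35017)^(1/3))/108) + 2*x^2


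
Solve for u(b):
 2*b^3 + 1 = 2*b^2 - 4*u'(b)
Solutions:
 u(b) = C1 - b^4/8 + b^3/6 - b/4


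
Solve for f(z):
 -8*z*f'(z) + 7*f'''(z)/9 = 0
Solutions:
 f(z) = C1 + Integral(C2*airyai(2*21^(2/3)*z/7) + C3*airybi(2*21^(2/3)*z/7), z)


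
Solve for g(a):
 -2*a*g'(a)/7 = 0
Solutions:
 g(a) = C1


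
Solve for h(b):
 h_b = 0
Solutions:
 h(b) = C1


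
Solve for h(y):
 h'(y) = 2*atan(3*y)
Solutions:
 h(y) = C1 + 2*y*atan(3*y) - log(9*y^2 + 1)/3


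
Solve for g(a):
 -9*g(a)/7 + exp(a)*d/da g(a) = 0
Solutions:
 g(a) = C1*exp(-9*exp(-a)/7)


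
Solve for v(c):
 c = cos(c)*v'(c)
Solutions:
 v(c) = C1 + Integral(c/cos(c), c)


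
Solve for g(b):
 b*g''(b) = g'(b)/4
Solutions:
 g(b) = C1 + C2*b^(5/4)


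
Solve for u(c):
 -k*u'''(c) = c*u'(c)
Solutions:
 u(c) = C1 + Integral(C2*airyai(c*(-1/k)^(1/3)) + C3*airybi(c*(-1/k)^(1/3)), c)


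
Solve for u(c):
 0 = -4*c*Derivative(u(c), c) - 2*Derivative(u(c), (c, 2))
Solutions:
 u(c) = C1 + C2*erf(c)


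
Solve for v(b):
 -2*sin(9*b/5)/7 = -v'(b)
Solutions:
 v(b) = C1 - 10*cos(9*b/5)/63


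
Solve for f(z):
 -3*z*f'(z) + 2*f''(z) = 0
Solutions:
 f(z) = C1 + C2*erfi(sqrt(3)*z/2)


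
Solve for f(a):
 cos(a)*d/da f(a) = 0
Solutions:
 f(a) = C1


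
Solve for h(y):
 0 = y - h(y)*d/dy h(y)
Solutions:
 h(y) = -sqrt(C1 + y^2)
 h(y) = sqrt(C1 + y^2)


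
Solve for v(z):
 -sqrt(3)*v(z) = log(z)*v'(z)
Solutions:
 v(z) = C1*exp(-sqrt(3)*li(z))


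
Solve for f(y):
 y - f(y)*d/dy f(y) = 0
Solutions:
 f(y) = -sqrt(C1 + y^2)
 f(y) = sqrt(C1 + y^2)


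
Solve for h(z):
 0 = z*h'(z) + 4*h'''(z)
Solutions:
 h(z) = C1 + Integral(C2*airyai(-2^(1/3)*z/2) + C3*airybi(-2^(1/3)*z/2), z)


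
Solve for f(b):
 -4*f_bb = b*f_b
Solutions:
 f(b) = C1 + C2*erf(sqrt(2)*b/4)


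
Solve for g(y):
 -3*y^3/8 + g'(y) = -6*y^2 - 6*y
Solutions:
 g(y) = C1 + 3*y^4/32 - 2*y^3 - 3*y^2


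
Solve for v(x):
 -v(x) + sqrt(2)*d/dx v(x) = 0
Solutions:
 v(x) = C1*exp(sqrt(2)*x/2)


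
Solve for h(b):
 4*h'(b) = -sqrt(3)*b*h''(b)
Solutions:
 h(b) = C1 + C2*b^(1 - 4*sqrt(3)/3)


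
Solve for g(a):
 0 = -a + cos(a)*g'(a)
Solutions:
 g(a) = C1 + Integral(a/cos(a), a)


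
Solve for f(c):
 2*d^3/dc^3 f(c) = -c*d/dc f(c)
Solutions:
 f(c) = C1 + Integral(C2*airyai(-2^(2/3)*c/2) + C3*airybi(-2^(2/3)*c/2), c)


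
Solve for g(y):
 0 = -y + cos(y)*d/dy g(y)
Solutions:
 g(y) = C1 + Integral(y/cos(y), y)


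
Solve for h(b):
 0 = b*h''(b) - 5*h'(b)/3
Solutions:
 h(b) = C1 + C2*b^(8/3)


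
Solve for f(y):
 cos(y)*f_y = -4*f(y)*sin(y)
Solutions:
 f(y) = C1*cos(y)^4


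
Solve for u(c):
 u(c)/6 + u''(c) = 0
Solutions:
 u(c) = C1*sin(sqrt(6)*c/6) + C2*cos(sqrt(6)*c/6)


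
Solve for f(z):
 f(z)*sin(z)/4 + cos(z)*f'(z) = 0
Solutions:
 f(z) = C1*cos(z)^(1/4)


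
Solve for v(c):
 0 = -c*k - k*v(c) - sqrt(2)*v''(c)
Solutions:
 v(c) = C1*exp(-2^(3/4)*c*sqrt(-k)/2) + C2*exp(2^(3/4)*c*sqrt(-k)/2) - c


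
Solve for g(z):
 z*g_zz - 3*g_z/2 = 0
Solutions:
 g(z) = C1 + C2*z^(5/2)


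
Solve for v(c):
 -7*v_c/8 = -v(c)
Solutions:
 v(c) = C1*exp(8*c/7)


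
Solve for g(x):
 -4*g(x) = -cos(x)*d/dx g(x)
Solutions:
 g(x) = C1*(sin(x)^2 + 2*sin(x) + 1)/(sin(x)^2 - 2*sin(x) + 1)


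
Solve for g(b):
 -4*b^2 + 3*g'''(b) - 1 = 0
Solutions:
 g(b) = C1 + C2*b + C3*b^2 + b^5/45 + b^3/18


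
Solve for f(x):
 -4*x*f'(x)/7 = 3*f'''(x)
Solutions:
 f(x) = C1 + Integral(C2*airyai(-42^(2/3)*x/21) + C3*airybi(-42^(2/3)*x/21), x)


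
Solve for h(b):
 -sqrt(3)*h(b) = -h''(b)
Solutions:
 h(b) = C1*exp(-3^(1/4)*b) + C2*exp(3^(1/4)*b)


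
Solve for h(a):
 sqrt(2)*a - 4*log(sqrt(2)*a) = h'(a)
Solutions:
 h(a) = C1 + sqrt(2)*a^2/2 - 4*a*log(a) - a*log(4) + 4*a


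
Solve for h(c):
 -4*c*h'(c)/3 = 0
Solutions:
 h(c) = C1


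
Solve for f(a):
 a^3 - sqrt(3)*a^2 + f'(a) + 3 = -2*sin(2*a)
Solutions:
 f(a) = C1 - a^4/4 + sqrt(3)*a^3/3 - 3*a + cos(2*a)


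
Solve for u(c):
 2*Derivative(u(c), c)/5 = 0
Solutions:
 u(c) = C1


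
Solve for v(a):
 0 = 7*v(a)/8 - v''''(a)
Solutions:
 v(a) = C1*exp(-14^(1/4)*a/2) + C2*exp(14^(1/4)*a/2) + C3*sin(14^(1/4)*a/2) + C4*cos(14^(1/4)*a/2)


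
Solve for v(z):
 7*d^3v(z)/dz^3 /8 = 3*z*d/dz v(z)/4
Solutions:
 v(z) = C1 + Integral(C2*airyai(6^(1/3)*7^(2/3)*z/7) + C3*airybi(6^(1/3)*7^(2/3)*z/7), z)


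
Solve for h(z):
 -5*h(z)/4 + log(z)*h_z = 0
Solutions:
 h(z) = C1*exp(5*li(z)/4)


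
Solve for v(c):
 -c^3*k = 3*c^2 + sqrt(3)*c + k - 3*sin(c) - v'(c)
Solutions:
 v(c) = C1 + c^4*k/4 + c^3 + sqrt(3)*c^2/2 + c*k + 3*cos(c)


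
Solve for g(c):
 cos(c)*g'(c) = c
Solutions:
 g(c) = C1 + Integral(c/cos(c), c)
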